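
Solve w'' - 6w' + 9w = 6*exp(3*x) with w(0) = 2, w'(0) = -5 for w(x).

w = 2*exp(3*x) - 11*x*exp(3*x) + 3*x**2*exp(3*x)

Characteristic equation r² - 6r + 9 = 0 has discriminant (-6)² - 4·(9) = 0, so r = 3 is a repeated root.
Hence w_h = (C1 + C2*x)*exp(3*x).
Since exp(3*x) solves the homogeneous equation (r = 3 is a root of multiplicity 2), multiply the trial by x^2. Try w_p = A*x^2*exp(3*x). Substituting into the equation and dividing by exp(3*x) gives A = 3, so w_p = 3*x^2*exp(3*x).
General solution: w = C1*exp(3*x) + 3*x^2*exp(3*x) + C2*x*exp(3*x).
Apply the initial conditions: w(0) = C1 = 2 and w'(0) = C2 + 3*C1 = -5. Solving gives C1 = 2, C2 = -11.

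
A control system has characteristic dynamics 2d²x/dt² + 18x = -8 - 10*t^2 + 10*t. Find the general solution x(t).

Divide through by 2: x'' + 9x = -4 - 5*t^2 + 5*t.
Characteristic equation r² + 9 = 0 has discriminant (0)² - 4·(9) = -36 < 0, so r = ± 3i.
Hence x_h = C1*cos(3*t) + C2*sin(3*t).
For the particular solution try x_p = A0 + A1*t + A2*t^2. Substituting and matching coefficients of each power of t gives A0 = -26/81, A1 = 5/9, A2 = -5/9, so x_p = -26/81 - 5*t^2/9 + 5*t/9.

x = -26/81 - 5*t**2/9 + 5*t/9 + C1*cos(3*t) + C2*sin(3*t)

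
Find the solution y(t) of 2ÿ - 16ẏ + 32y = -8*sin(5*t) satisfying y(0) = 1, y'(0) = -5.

y = -160*cos(5*t)/1681 + 36*sin(5*t)/1681 + 1841*exp(4*t)/1681 - 389*t*exp(4*t)/41

Divide through by 2: y'' - 8y' + 16y = -4*sin(5*t).
Characteristic equation r² - 8r + 16 = 0 has discriminant (-8)² - 4·(16) = 0, so r = 4 is a repeated root.
Hence y_h = (C1 + C2*t)*exp(4*t).
Try y_p = A*cos(5*t) + B*sin(5*t). Substituting and equating the coefficients of cos(5t) and sin(5t) gives A = -160/1681, B = 36/1681, so y_p = -160*cos(5*t)/1681 + 36*sin(5*t)/1681.
General solution: y = -160*cos(5*t)/1681 + 36*sin(5*t)/1681 + C1*exp(4*t) + C2*t*exp(4*t).
Apply the initial conditions: y(0) = -160/1681 + C1 = 1 and y'(0) = 180/1681 + C2 + 4*C1 = -5. Solving gives C1 = 1841/1681, C2 = -389/41.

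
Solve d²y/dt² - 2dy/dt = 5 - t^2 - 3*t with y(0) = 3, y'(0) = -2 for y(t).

Characteristic equation r² - 2r = 0 factors as (r - 2)r = 0, so r = 2, 0.
Hence y_h = C1*exp(2*t) + C2.
Since 0 is a characteristic root (multiplicity 1), multiply the polynomial trial by t: try y_p = t*(A0 + A1*t + A2*t^2). Substituting and matching coefficients of each power of t gives A0 = -3/2, A1 = 1, A2 = 1/6, so y_p = t^2 - 3*t/2 + t^3/6.
General solution: y = C2 + t^2 - 3*t/2 + t^3/6 + C1*exp(2*t).
Apply the initial conditions: y(0) = C1 + C2 = 3 and y'(0) = -3/2 + 2*C1 = -2. Solving gives C1 = -1/4, C2 = 13/4.

y = 13/4 + t**2 - 3*t/2 - exp(2*t)/4 + t**3/6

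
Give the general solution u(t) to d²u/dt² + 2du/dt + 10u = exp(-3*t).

u = exp(-3*t)/13 + C1*cos(3*t)*exp(-t) + C2*exp(-t)*sin(3*t)

Characteristic equation r² + 2r + 10 = 0 has discriminant (2)² - 4·(10) = -36 < 0, so r = -1 ± 3i.
Hence u_h = C1*cos(3*t)*exp(-t) + C2*exp(-t)*sin(3*t).
Try u_p = A*exp(-3*t). Substituting into the equation and dividing by exp(-3*t) gives A = 1/13, so u_p = exp(-3*t)/13.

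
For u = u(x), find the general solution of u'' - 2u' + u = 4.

Characteristic equation r² - 2r + 1 = 0 has discriminant (-2)² - 4·(1) = 0, so r = 1 is a repeated root.
Hence u_h = (C1 + C2*x)*exp(x).
For the particular solution try u_p = A0. Substituting and matching coefficients of each power of x gives A0 = 4, so u_p = 4.

u = 4 + C1*exp(x) + C2*x*exp(x)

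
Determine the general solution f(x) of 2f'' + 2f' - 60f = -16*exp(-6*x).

f = C1*exp(5*x) + C2*exp(-6*x) + 8*x*exp(-6*x)/11

Divide through by 2: f'' + f' - 30f = -8*exp(-6*x).
Characteristic equation r² + r - 30 = 0 factors as (r - 5)(r + 6) = 0, so r = 5, -6.
Hence f_h = C1*exp(5*x) + C2*exp(-6*x).
Since exp(-6*x) solves the homogeneous equation (r = -6 is a root of multiplicity 1), multiply the trial by x. Try f_p = A*x*exp(-6*x). Substituting into the equation and dividing by exp(-6*x) gives A = 8/11, so f_p = 8*x*exp(-6*x)/11.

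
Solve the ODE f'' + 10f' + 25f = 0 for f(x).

f = C1*exp(-5*x) + C2*x*exp(-5*x)

Characteristic equation r² + 10r + 25 = 0 has discriminant (10)² - 4·(25) = 0, so r = -5 is a repeated root.
Hence f_h = (C1 + C2*x)*exp(-5*x).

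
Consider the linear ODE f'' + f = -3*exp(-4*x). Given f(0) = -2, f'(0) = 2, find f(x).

f = -31*cos(x)/17 - 3*exp(-4*x)/17 + 22*sin(x)/17

Characteristic equation r² + 1 = 0 has discriminant (0)² - 4·(1) = -4 < 0, so r = ± i.
Hence f_h = C1*cos(x) + C2*sin(x).
Try f_p = A*exp(-4*x). Substituting into the equation and dividing by exp(-4*x) gives A = -3/17, so f_p = -3*exp(-4*x)/17.
General solution: f = -3*exp(-4*x)/17 + C1*cos(x) + C2*sin(x).
Apply the initial conditions: f(0) = -3/17 + C1 = -2 and f'(0) = 12/17 + C2 = 2. Solving gives C1 = -31/17, C2 = 22/17.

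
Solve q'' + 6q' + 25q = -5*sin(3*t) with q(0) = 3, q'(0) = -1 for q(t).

q = -4*sin(3*t)/29 + 9*cos(3*t)/58 + 165*cos(4*t)*exp(-3*t)/58 + 461*exp(-3*t)*sin(4*t)/232

Characteristic equation r² + 6r + 25 = 0 has discriminant (6)² - 4·(25) = -64 < 0, so r = -3 ± 4i.
Hence q_h = C1*cos(4*t)*exp(-3*t) + C2*exp(-3*t)*sin(4*t).
Try q_p = A*cos(3*t) + B*sin(3*t). Substituting and equating the coefficients of cos(3t) and sin(3t) gives A = 9/58, B = -4/29, so q_p = -4*sin(3*t)/29 + 9*cos(3*t)/58.
General solution: q = -4*sin(3*t)/29 + 9*cos(3*t)/58 + C1*cos(4*t)*exp(-3*t) + C2*exp(-3*t)*sin(4*t).
Apply the initial conditions: q(0) = 9/58 + C1 = 3 and q'(0) = -12/29 - 3*C1 + 4*C2 = -1. Solving gives C1 = 165/58, C2 = 461/232.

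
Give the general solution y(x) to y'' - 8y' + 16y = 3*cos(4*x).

y = -3*sin(4*x)/32 + C1*exp(4*x) + C2*x*exp(4*x)

Characteristic equation r² - 8r + 16 = 0 has discriminant (-8)² - 4·(16) = 0, so r = 4 is a repeated root.
Hence y_h = (C1 + C2*x)*exp(4*x).
Try y_p = A*cos(4*x) + B*sin(4*x). Substituting and equating the coefficients of cos(4x) and sin(4x) gives A = 0, B = -3/32, so y_p = -3*sin(4*x)/32.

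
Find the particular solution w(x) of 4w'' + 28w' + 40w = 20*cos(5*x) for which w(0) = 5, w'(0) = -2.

Divide through by 4: w'' + 7w' + 10w = 5*cos(5*x).
Characteristic equation r² + 7r + 10 = 0 factors as (r + 5)(r + 2) = 0, so r = -5, -2.
Hence w_h = C1*exp(-5*x) + C2*exp(-2*x).
Try w_p = A*cos(5*x) + B*sin(5*x). Substituting and equating the coefficients of cos(5x) and sin(5x) gives A = -3/58, B = 7/58, so w_p = -3*cos(5*x)/58 + 7*sin(5*x)/58.
General solution: w = -3*cos(5*x)/58 + 7*sin(5*x)/58 + C1*exp(-5*x) + C2*exp(-2*x).
Apply the initial conditions: w(0) = -3/58 + C1 + C2 = 5 and w'(0) = 35/58 - 5*C1 - 2*C2 = -2. Solving gives C1 = -5/2, C2 = 219/29.

w = -5*exp(-5*x)/2 - 3*cos(5*x)/58 + 7*sin(5*x)/58 + 219*exp(-2*x)/29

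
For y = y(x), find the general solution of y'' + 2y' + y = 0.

Characteristic equation r² + 2r + 1 = 0 has discriminant (2)² - 4·(1) = 0, so r = -1 is a repeated root.
Hence y_h = (C1 + C2*x)*exp(-x).

y = C1*exp(-x) + C2*x*exp(-x)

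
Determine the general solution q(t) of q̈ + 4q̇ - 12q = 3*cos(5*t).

q = -111*cos(5*t)/1769 + 60*sin(5*t)/1769 + C1*exp(-6*t) + C2*exp(2*t)

Characteristic equation r² + 4r - 12 = 0 factors as (r + 6)(r - 2) = 0, so r = -6, 2.
Hence q_h = C1*exp(-6*t) + C2*exp(2*t).
Try q_p = A*cos(5*t) + B*sin(5*t). Substituting and equating the coefficients of cos(5t) and sin(5t) gives A = -111/1769, B = 60/1769, so q_p = -111*cos(5*t)/1769 + 60*sin(5*t)/1769.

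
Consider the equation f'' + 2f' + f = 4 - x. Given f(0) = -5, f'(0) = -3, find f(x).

Characteristic equation r² + 2r + 1 = 0 has discriminant (2)² - 4·(1) = 0, so r = -1 is a repeated root.
Hence f_h = (C1 + C2*x)*exp(-x).
For the particular solution try f_p = A0 + A1*x. Substituting and matching coefficients of each power of x gives A0 = 6, A1 = -1, so f_p = 6 - x.
General solution: f = 6 - x + C1*exp(-x) + C2*x*exp(-x).
Apply the initial conditions: f(0) = 6 + C1 = -5 and f'(0) = -1 + C2 - C1 = -3. Solving gives C1 = -11, C2 = -13.

f = 6 - x - 11*exp(-x) - 13*x*exp(-x)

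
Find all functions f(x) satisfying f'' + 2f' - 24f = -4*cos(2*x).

f = -sin(2*x)/50 + 7*cos(2*x)/50 + C1*exp(4*x) + C2*exp(-6*x)

Characteristic equation r² + 2r - 24 = 0 factors as (r - 4)(r + 6) = 0, so r = 4, -6.
Hence f_h = C1*exp(4*x) + C2*exp(-6*x).
Try f_p = A*cos(2*x) + B*sin(2*x). Substituting and equating the coefficients of cos(2x) and sin(2x) gives A = 7/50, B = -1/50, so f_p = -sin(2*x)/50 + 7*cos(2*x)/50.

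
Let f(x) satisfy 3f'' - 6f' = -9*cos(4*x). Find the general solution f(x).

f = C2 + 3*cos(4*x)/20 + 3*sin(4*x)/40 + C1*exp(2*x)

Divide through by 3: f'' - 2f' = -3*cos(4*x).
Characteristic equation r² - 2r = 0 factors as (r - 2)r = 0, so r = 2, 0.
Hence f_h = C1*exp(2*x) + C2.
Try f_p = A*cos(4*x) + B*sin(4*x). Substituting and equating the coefficients of cos(4x) and sin(4x) gives A = 3/20, B = 3/40, so f_p = 3*cos(4*x)/20 + 3*sin(4*x)/40.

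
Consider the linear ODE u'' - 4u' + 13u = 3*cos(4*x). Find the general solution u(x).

Characteristic equation r² - 4r + 13 = 0 has discriminant (-4)² - 4·(13) = -36 < 0, so r = 2 ± 3i.
Hence u_h = C1*cos(3*x)*exp(2*x) + C2*exp(2*x)*sin(3*x).
Try u_p = A*cos(4*x) + B*sin(4*x). Substituting and equating the coefficients of cos(4x) and sin(4x) gives A = -9/265, B = -48/265, so u_p = -48*sin(4*x)/265 - 9*cos(4*x)/265.

u = -48*sin(4*x)/265 - 9*cos(4*x)/265 + C1*cos(3*x)*exp(2*x) + C2*exp(2*x)*sin(3*x)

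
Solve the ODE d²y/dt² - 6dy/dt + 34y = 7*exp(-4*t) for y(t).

Characteristic equation r² - 6r + 34 = 0 has discriminant (-6)² - 4·(34) = -100 < 0, so r = 3 ± 5i.
Hence y_h = C1*cos(5*t)*exp(3*t) + C2*exp(3*t)*sin(5*t).
Try y_p = A*exp(-4*t). Substituting into the equation and dividing by exp(-4*t) gives A = 7/74, so y_p = 7*exp(-4*t)/74.

y = 7*exp(-4*t)/74 + C1*cos(5*t)*exp(3*t) + C2*exp(3*t)*sin(5*t)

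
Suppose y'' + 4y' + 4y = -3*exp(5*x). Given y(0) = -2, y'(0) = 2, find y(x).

Characteristic equation r² + 4r + 4 = 0 has discriminant (4)² - 4·(4) = 0, so r = -2 is a repeated root.
Hence y_h = (C1 + C2*x)*exp(-2*x).
Try y_p = A*exp(5*x). Substituting into the equation and dividing by exp(5*x) gives A = -3/49, so y_p = -3*exp(5*x)/49.
General solution: y = -3*exp(5*x)/49 + C1*exp(-2*x) + C2*x*exp(-2*x).
Apply the initial conditions: y(0) = -3/49 + C1 = -2 and y'(0) = -15/49 + C2 - 2*C1 = 2. Solving gives C1 = -95/49, C2 = -11/7.

y = -95*exp(-2*x)/49 - 3*exp(5*x)/49 - 11*x*exp(-2*x)/7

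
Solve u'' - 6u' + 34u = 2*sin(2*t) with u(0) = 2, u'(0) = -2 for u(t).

Characteristic equation r² - 6r + 34 = 0 has discriminant (-6)² - 4·(34) = -100 < 0, so r = 3 ± 5i.
Hence u_h = C1*cos(5*t)*exp(3*t) + C2*exp(3*t)*sin(5*t).
Try u_p = A*cos(2*t) + B*sin(2*t). Substituting and equating the coefficients of cos(2t) and sin(2t) gives A = 2/87, B = 5/87, so u_p = 2*cos(2*t)/87 + 5*sin(2*t)/87.
General solution: u = 2*cos(2*t)/87 + 5*sin(2*t)/87 + C1*cos(5*t)*exp(3*t) + C2*exp(3*t)*sin(5*t).
Apply the initial conditions: u(0) = 2/87 + C1 = 2 and u'(0) = 10/87 + 3*C1 + 5*C2 = -2. Solving gives C1 = 172/87, C2 = -140/87.

u = 2*cos(2*t)/87 + 5*sin(2*t)/87 - 140*exp(3*t)*sin(5*t)/87 + 172*cos(5*t)*exp(3*t)/87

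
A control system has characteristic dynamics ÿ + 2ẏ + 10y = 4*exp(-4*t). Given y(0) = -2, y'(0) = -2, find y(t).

y = 2*exp(-4*t)/9 - 20*cos(3*t)*exp(-t)/9 - 10*exp(-t)*sin(3*t)/9

Characteristic equation r² + 2r + 10 = 0 has discriminant (2)² - 4·(10) = -36 < 0, so r = -1 ± 3i.
Hence y_h = C1*cos(3*t)*exp(-t) + C2*exp(-t)*sin(3*t).
Try y_p = A*exp(-4*t). Substituting into the equation and dividing by exp(-4*t) gives A = 2/9, so y_p = 2*exp(-4*t)/9.
General solution: y = 2*exp(-4*t)/9 + C1*cos(3*t)*exp(-t) + C2*exp(-t)*sin(3*t).
Apply the initial conditions: y(0) = 2/9 + C1 = -2 and y'(0) = -8/9 - C1 + 3*C2 = -2. Solving gives C1 = -20/9, C2 = -10/9.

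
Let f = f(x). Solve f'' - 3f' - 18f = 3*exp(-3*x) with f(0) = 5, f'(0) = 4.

Characteristic equation r² - 3r - 18 = 0 factors as (r - 6)(r + 3) = 0, so r = 6, -3.
Hence f_h = C1*exp(6*x) + C2*exp(-3*x).
Since exp(-3*x) solves the homogeneous equation (r = -3 is a root of multiplicity 1), multiply the trial by x. Try f_p = A*x*exp(-3*x). Substituting into the equation and dividing by exp(-3*x) gives A = -1/3, so f_p = -x*exp(-3*x)/3.
General solution: f = C1*exp(6*x) + C2*exp(-3*x) - x*exp(-3*x)/3.
Apply the initial conditions: f(0) = C1 + C2 = 5 and f'(0) = -1/3 - 3*C2 + 6*C1 = 4. Solving gives C1 = 58/27, C2 = 77/27.

f = 58*exp(6*x)/27 + 77*exp(-3*x)/27 - x*exp(-3*x)/3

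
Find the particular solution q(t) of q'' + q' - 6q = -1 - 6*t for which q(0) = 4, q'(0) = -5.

q = 1/3 + t + 8*exp(-3*t)/3 + exp(2*t)

Characteristic equation r² + r - 6 = 0 factors as (r - 2)(r + 3) = 0, so r = 2, -3.
Hence q_h = C1*exp(2*t) + C2*exp(-3*t).
For the particular solution try q_p = A0 + A1*t. Substituting and matching coefficients of each power of t gives A0 = 1/3, A1 = 1, so q_p = 1/3 + t.
General solution: q = 1/3 + t + C1*exp(2*t) + C2*exp(-3*t).
Apply the initial conditions: q(0) = 1/3 + C1 + C2 = 4 and q'(0) = 1 - 3*C2 + 2*C1 = -5. Solving gives C1 = 1, C2 = 8/3.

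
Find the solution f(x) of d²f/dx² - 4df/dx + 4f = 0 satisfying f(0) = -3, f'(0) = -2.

Characteristic equation r² - 4r + 4 = 0 has discriminant (-4)² - 4·(4) = 0, so r = 2 is a repeated root.
Hence f_h = (C1 + C2*x)*exp(2*x).
Apply the initial conditions: f(0) = C1 = -3 and f'(0) = C2 + 2*C1 = -2. Solving gives C1 = -3, C2 = 4.

f = -3*exp(2*x) + 4*x*exp(2*x)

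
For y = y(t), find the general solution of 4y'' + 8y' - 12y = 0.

Divide through by 4: y'' + 2y' - 3y = 0.
Characteristic equation r² + 2r - 3 = 0 factors as (r - 1)(r + 3) = 0, so r = 1, -3.
Hence y_h = C1*exp(t) + C2*exp(-3*t).

y = C1*exp(t) + C2*exp(-3*t)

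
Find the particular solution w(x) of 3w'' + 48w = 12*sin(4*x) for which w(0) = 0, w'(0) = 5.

Divide through by 3: w'' + 16w = 4*sin(4*x).
Characteristic equation r² + 16 = 0 has discriminant (0)² - 4·(16) = -64 < 0, so r = ± 4i.
Hence w_h = C1*cos(4*x) + C2*sin(4*x).
Since ±4i are characteristic roots, multiply the trial by x. Try w_p = x*(A*cos(4*x) + B*sin(4*x)). Substituting and equating the coefficients of cos(4x) and sin(4x) gives A = -1/2, B = 0, so w_p = -x*cos(4*x)/2.
General solution: w = C1*cos(4*x) + C2*sin(4*x) - x*cos(4*x)/2.
Apply the initial conditions: w(0) = C1 = 0 and w'(0) = -1/2 + 4*C2 = 5. Solving gives C1 = 0, C2 = 11/8.

w = 11*sin(4*x)/8 - x*cos(4*x)/2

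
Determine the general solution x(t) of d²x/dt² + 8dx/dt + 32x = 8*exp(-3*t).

Characteristic equation r² + 8r + 32 = 0 has discriminant (8)² - 4·(32) = -64 < 0, so r = -4 ± 4i.
Hence x_h = C1*cos(4*t)*exp(-4*t) + C2*exp(-4*t)*sin(4*t).
Try x_p = A*exp(-3*t). Substituting into the equation and dividing by exp(-3*t) gives A = 8/17, so x_p = 8*exp(-3*t)/17.

x = 8*exp(-3*t)/17 + C1*cos(4*t)*exp(-4*t) + C2*exp(-4*t)*sin(4*t)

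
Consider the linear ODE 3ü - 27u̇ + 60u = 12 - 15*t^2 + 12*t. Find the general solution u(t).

u = 171/800 - t**2/4 - t/40 + C1*exp(5*t) + C2*exp(4*t)

Divide through by 3: u'' - 9u' + 20u = 4 - 5*t^2 + 4*t.
Characteristic equation r² - 9r + 20 = 0 factors as (r - 5)(r - 4) = 0, so r = 5, 4.
Hence u_h = C1*exp(5*t) + C2*exp(4*t).
For the particular solution try u_p = A0 + A1*t + A2*t^2. Substituting and matching coefficients of each power of t gives A0 = 171/800, A1 = -1/40, A2 = -1/4, so u_p = 171/800 - t^2/4 - t/40.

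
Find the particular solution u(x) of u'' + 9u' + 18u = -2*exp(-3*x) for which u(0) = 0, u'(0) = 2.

u = -8*exp(-6*x)/9 + 8*exp(-3*x)/9 - 2*x*exp(-3*x)/3

Characteristic equation r² + 9r + 18 = 0 factors as (r + 3)(r + 6) = 0, so r = -3, -6.
Hence u_h = C1*exp(-3*x) + C2*exp(-6*x).
Since exp(-3*x) solves the homogeneous equation (r = -3 is a root of multiplicity 1), multiply the trial by x. Try u_p = A*x*exp(-3*x). Substituting into the equation and dividing by exp(-3*x) gives A = -2/3, so u_p = -2*x*exp(-3*x)/3.
General solution: u = C1*exp(-3*x) + C2*exp(-6*x) - 2*x*exp(-3*x)/3.
Apply the initial conditions: u(0) = C1 + C2 = 0 and u'(0) = -2/3 - 6*C2 - 3*C1 = 2. Solving gives C1 = 8/9, C2 = -8/9.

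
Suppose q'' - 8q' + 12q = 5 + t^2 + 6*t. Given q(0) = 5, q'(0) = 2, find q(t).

Characteristic equation r² - 8r + 12 = 0 factors as (r - 6)(r - 2) = 0, so r = 6, 2.
Hence q_h = C1*exp(6*t) + C2*exp(2*t).
For the particular solution try q_p = A0 + A1*t + A2*t^2. Substituting and matching coefficients of each power of t gives A0 = 175/216, A1 = 11/18, A2 = 1/12, so q_p = 175/216 + t^2/12 + 11*t/18.
General solution: q = 175/216 + t^2/12 + 11*t/18 + C1*exp(6*t) + C2*exp(2*t).
Apply the initial conditions: q(0) = 175/216 + C1 + C2 = 5 and q'(0) = 11/18 + 2*C2 + 6*C1 = 2. Solving gives C1 = -755/432, C2 = 95/16.

q = 175/216 - 755*exp(6*t)/432 + t**2/12 + 11*t/18 + 95*exp(2*t)/16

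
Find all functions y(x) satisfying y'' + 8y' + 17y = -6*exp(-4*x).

y = -6*exp(-4*x) + C1*cos(x)*exp(-4*x) + C2*exp(-4*x)*sin(x)

Characteristic equation r² + 8r + 17 = 0 has discriminant (8)² - 4·(17) = -4 < 0, so r = -4 ± i.
Hence y_h = C1*cos(x)*exp(-4*x) + C2*exp(-4*x)*sin(x).
Try y_p = A*exp(-4*x). Substituting into the equation and dividing by exp(-4*x) gives A = -6, so y_p = -6*exp(-4*x).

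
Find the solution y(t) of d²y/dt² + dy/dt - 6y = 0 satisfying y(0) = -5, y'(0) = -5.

y = -exp(-3*t) - 4*exp(2*t)

Characteristic equation r² + r - 6 = 0 factors as (r + 3)(r - 2) = 0, so r = -3, 2.
Hence y_h = C1*exp(-3*t) + C2*exp(2*t).
Apply the initial conditions: y(0) = C1 + C2 = -5 and y'(0) = -3*C1 + 2*C2 = -5. Solving gives C1 = -1, C2 = -4.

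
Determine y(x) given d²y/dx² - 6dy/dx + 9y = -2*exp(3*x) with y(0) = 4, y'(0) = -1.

Characteristic equation r² - 6r + 9 = 0 has discriminant (-6)² - 4·(9) = 0, so r = 3 is a repeated root.
Hence y_h = (C1 + C2*x)*exp(3*x).
Since exp(3*x) solves the homogeneous equation (r = 3 is a root of multiplicity 2), multiply the trial by x^2. Try y_p = A*x^2*exp(3*x). Substituting into the equation and dividing by exp(3*x) gives A = -1, so y_p = -x^2*exp(3*x).
General solution: y = C1*exp(3*x) - x^2*exp(3*x) + C2*x*exp(3*x).
Apply the initial conditions: y(0) = C1 = 4 and y'(0) = C2 + 3*C1 = -1. Solving gives C1 = 4, C2 = -13.

y = 4*exp(3*x) - x**2*exp(3*x) - 13*x*exp(3*x)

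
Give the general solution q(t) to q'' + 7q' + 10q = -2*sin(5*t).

q = 3*sin(5*t)/145 + 7*cos(5*t)/145 + C1*exp(-2*t) + C2*exp(-5*t)

Characteristic equation r² + 7r + 10 = 0 factors as (r + 2)(r + 5) = 0, so r = -2, -5.
Hence q_h = C1*exp(-2*t) + C2*exp(-5*t).
Try q_p = A*cos(5*t) + B*sin(5*t). Substituting and equating the coefficients of cos(5t) and sin(5t) gives A = 7/145, B = 3/145, so q_p = 3*sin(5*t)/145 + 7*cos(5*t)/145.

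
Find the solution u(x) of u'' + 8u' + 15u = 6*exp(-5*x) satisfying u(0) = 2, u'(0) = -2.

u = -7*exp(-5*x)/2 + 11*exp(-3*x)/2 - 3*x*exp(-5*x)

Characteristic equation r² + 8r + 15 = 0 factors as (r + 5)(r + 3) = 0, so r = -5, -3.
Hence u_h = C1*exp(-5*x) + C2*exp(-3*x).
Since exp(-5*x) solves the homogeneous equation (r = -5 is a root of multiplicity 1), multiply the trial by x. Try u_p = A*x*exp(-5*x). Substituting into the equation and dividing by exp(-5*x) gives A = -3, so u_p = -3*x*exp(-5*x).
General solution: u = C1*exp(-5*x) + C2*exp(-3*x) - 3*x*exp(-5*x).
Apply the initial conditions: u(0) = C1 + C2 = 2 and u'(0) = -3 - 5*C1 - 3*C2 = -2. Solving gives C1 = -7/2, C2 = 11/2.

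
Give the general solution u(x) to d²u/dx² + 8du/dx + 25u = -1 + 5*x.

Characteristic equation r² + 8r + 25 = 0 has discriminant (8)² - 4·(25) = -36 < 0, so r = -4 ± 3i.
Hence u_h = C1*cos(3*x)*exp(-4*x) + C2*exp(-4*x)*sin(3*x).
For the particular solution try u_p = A0 + A1*x. Substituting and matching coefficients of each power of x gives A0 = -13/125, A1 = 1/5, so u_p = -13/125 + x/5.

u = -13/125 + x/5 + C1*cos(3*x)*exp(-4*x) + C2*exp(-4*x)*sin(3*x)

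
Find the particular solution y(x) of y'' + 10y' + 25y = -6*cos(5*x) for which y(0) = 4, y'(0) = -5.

y = 4*exp(-5*x) - 3*sin(5*x)/25 + 78*x*exp(-5*x)/5

Characteristic equation r² + 10r + 25 = 0 has discriminant (10)² - 4·(25) = 0, so r = -5 is a repeated root.
Hence y_h = (C1 + C2*x)*exp(-5*x).
Try y_p = A*cos(5*x) + B*sin(5*x). Substituting and equating the coefficients of cos(5x) and sin(5x) gives A = 0, B = -3/25, so y_p = -3*sin(5*x)/25.
General solution: y = -3*sin(5*x)/25 + C1*exp(-5*x) + C2*x*exp(-5*x).
Apply the initial conditions: y(0) = C1 = 4 and y'(0) = -3/5 + C2 - 5*C1 = -5. Solving gives C1 = 4, C2 = 78/5.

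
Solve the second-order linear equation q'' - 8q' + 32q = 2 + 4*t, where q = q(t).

q = 3/32 + t/8 + C1*cos(4*t)*exp(4*t) + C2*exp(4*t)*sin(4*t)

Characteristic equation r² - 8r + 32 = 0 has discriminant (-8)² - 4·(32) = -64 < 0, so r = 4 ± 4i.
Hence q_h = C1*cos(4*t)*exp(4*t) + C2*exp(4*t)*sin(4*t).
For the particular solution try q_p = A0 + A1*t. Substituting and matching coefficients of each power of t gives A0 = 3/32, A1 = 1/8, so q_p = 3/32 + t/8.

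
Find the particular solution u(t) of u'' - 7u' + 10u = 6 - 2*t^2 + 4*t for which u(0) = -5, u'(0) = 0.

u = 181/250 - 19*exp(2*t)/2 - t**2/5 + 3*t/25 + 472*exp(5*t)/125

Characteristic equation r² - 7r + 10 = 0 factors as (r - 2)(r - 5) = 0, so r = 2, 5.
Hence u_h = C1*exp(2*t) + C2*exp(5*t).
For the particular solution try u_p = A0 + A1*t + A2*t^2. Substituting and matching coefficients of each power of t gives A0 = 181/250, A1 = 3/25, A2 = -1/5, so u_p = 181/250 - t^2/5 + 3*t/25.
General solution: u = 181/250 - t^2/5 + 3*t/25 + C1*exp(2*t) + C2*exp(5*t).
Apply the initial conditions: u(0) = 181/250 + C1 + C2 = -5 and u'(0) = 3/25 + 2*C1 + 5*C2 = 0. Solving gives C1 = -19/2, C2 = 472/125.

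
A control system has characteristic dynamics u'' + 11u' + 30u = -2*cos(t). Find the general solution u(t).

u = -29*cos(t)/481 - 11*sin(t)/481 + C1*exp(-6*t) + C2*exp(-5*t)

Characteristic equation r² + 11r + 30 = 0 factors as (r + 6)(r + 5) = 0, so r = -6, -5.
Hence u_h = C1*exp(-6*t) + C2*exp(-5*t).
Try u_p = A*cos(t) + B*sin(t). Substituting and equating the coefficients of cos(t) and sin(t) gives A = -29/481, B = -11/481, so u_p = -29*cos(t)/481 - 11*sin(t)/481.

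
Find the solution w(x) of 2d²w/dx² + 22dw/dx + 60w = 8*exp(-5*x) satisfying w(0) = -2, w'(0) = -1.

w = -17*exp(-5*x) + 15*exp(-6*x) + 4*x*exp(-5*x)

Divide through by 2: w'' + 11w' + 30w = 4*exp(-5*x).
Characteristic equation r² + 11r + 30 = 0 factors as (r + 5)(r + 6) = 0, so r = -5, -6.
Hence w_h = C1*exp(-5*x) + C2*exp(-6*x).
Since exp(-5*x) solves the homogeneous equation (r = -5 is a root of multiplicity 1), multiply the trial by x. Try w_p = A*x*exp(-5*x). Substituting into the equation and dividing by exp(-5*x) gives A = 4, so w_p = 4*x*exp(-5*x).
General solution: w = C1*exp(-5*x) + C2*exp(-6*x) + 4*x*exp(-5*x).
Apply the initial conditions: w(0) = C1 + C2 = -2 and w'(0) = 4 - 6*C2 - 5*C1 = -1. Solving gives C1 = -17, C2 = 15.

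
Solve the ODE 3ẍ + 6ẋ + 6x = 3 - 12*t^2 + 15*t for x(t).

Divide through by 3: x'' + 2x' + 2x = 1 - 4*t^2 + 5*t.
Characteristic equation r² + 2r + 2 = 0 has discriminant (2)² - 4·(2) = -4 < 0, so r = -1 ± i.
Hence x_h = C1*cos(t)*exp(-t) + C2*exp(-t)*sin(t).
For the particular solution try x_p = A0 + A1*t + A2*t^2. Substituting and matching coefficients of each power of t gives A0 = -4, A1 = 13/2, A2 = -2, so x_p = -4 - 2*t^2 + 13*t/2.

x = -4 - 2*t**2 + 13*t/2 + C1*cos(t)*exp(-t) + C2*exp(-t)*sin(t)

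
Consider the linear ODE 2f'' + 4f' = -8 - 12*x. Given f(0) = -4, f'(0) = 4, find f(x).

Divide through by 2: f'' + 2f' = -4 - 6*x.
Characteristic equation r² + 2r = 0 factors as (r + 2)r = 0, so r = -2, 0.
Hence f_h = C1*exp(-2*x) + C2.
Since 0 is a characteristic root (multiplicity 1), multiply the polynomial trial by x: try f_p = x*(A0 + A1*x). Substituting and matching coefficients of each power of x gives A0 = -1/2, A1 = -3/2, so f_p = -3*x^2/2 - x/2.
General solution: f = C2 - 3*x^2/2 - x/2 + C1*exp(-2*x).
Apply the initial conditions: f(0) = C1 + C2 = -4 and f'(0) = -1/2 - 2*C1 = 4. Solving gives C1 = -9/4, C2 = -7/4.

f = -7/4 - 9*exp(-2*x)/4 - 3*x**2/2 - x/2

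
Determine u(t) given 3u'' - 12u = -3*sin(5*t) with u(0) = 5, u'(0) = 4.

Divide through by 3: u'' - 4u = -sin(5*t).
Characteristic equation r² - 4 = 0 factors as (r + 2)(r - 2) = 0, so r = -2, 2.
Hence u_h = C1*exp(-2*t) + C2*exp(2*t).
Try u_p = A*cos(5*t) + B*sin(5*t). Substituting and equating the coefficients of cos(5t) and sin(5t) gives A = 0, B = 1/29, so u_p = sin(5*t)/29.
General solution: u = sin(5*t)/29 + C1*exp(-2*t) + C2*exp(2*t).
Apply the initial conditions: u(0) = C1 + C2 = 5 and u'(0) = 5/29 - 2*C1 + 2*C2 = 4. Solving gives C1 = 179/116, C2 = 401/116.

u = sin(5*t)/29 + 179*exp(-2*t)/116 + 401*exp(2*t)/116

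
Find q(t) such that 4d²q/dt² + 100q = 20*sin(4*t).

Divide through by 4: q'' + 25q = 5*sin(4*t).
Characteristic equation r² + 25 = 0 has discriminant (0)² - 4·(25) = -100 < 0, so r = ± 5i.
Hence q_h = C1*cos(5*t) + C2*sin(5*t).
Try q_p = A*cos(4*t) + B*sin(4*t). Substituting and equating the coefficients of cos(4t) and sin(4t) gives A = 0, B = 5/9, so q_p = 5*sin(4*t)/9.

q = 5*sin(4*t)/9 + C1*cos(5*t) + C2*sin(5*t)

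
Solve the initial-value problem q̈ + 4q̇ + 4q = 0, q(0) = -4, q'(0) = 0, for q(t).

Characteristic equation r² + 4r + 4 = 0 has discriminant (4)² - 4·(4) = 0, so r = -2 is a repeated root.
Hence q_h = (C1 + C2*t)*exp(-2*t).
Apply the initial conditions: q(0) = C1 = -4 and q'(0) = C2 - 2*C1 = 0. Solving gives C1 = -4, C2 = -8.

q = -4*exp(-2*t) - 8*t*exp(-2*t)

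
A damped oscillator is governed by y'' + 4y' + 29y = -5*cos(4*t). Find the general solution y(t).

y = -16*sin(4*t)/85 - 13*cos(4*t)/85 + C1*cos(5*t)*exp(-2*t) + C2*exp(-2*t)*sin(5*t)

Characteristic equation r² + 4r + 29 = 0 has discriminant (4)² - 4·(29) = -100 < 0, so r = -2 ± 5i.
Hence y_h = C1*cos(5*t)*exp(-2*t) + C2*exp(-2*t)*sin(5*t).
Try y_p = A*cos(4*t) + B*sin(4*t). Substituting and equating the coefficients of cos(4t) and sin(4t) gives A = -13/85, B = -16/85, so y_p = -16*sin(4*t)/85 - 13*cos(4*t)/85.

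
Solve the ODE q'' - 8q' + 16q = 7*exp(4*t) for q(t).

Characteristic equation r² - 8r + 16 = 0 has discriminant (-8)² - 4·(16) = 0, so r = 4 is a repeated root.
Hence q_h = (C1 + C2*t)*exp(4*t).
Since exp(4*t) solves the homogeneous equation (r = 4 is a root of multiplicity 2), multiply the trial by t^2. Try q_p = A*t^2*exp(4*t). Substituting into the equation and dividing by exp(4*t) gives A = 7/2, so q_p = 7*t^2*exp(4*t)/2.

q = C1*exp(4*t) + 7*t**2*exp(4*t)/2 + C2*t*exp(4*t)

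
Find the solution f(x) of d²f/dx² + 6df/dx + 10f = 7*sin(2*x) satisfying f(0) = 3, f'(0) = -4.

Characteristic equation r² + 6r + 10 = 0 has discriminant (6)² - 4·(10) = -4 < 0, so r = -3 ± i.
Hence f_h = C1*cos(x)*exp(-3*x) + C2*exp(-3*x)*sin(x).
Try f_p = A*cos(2*x) + B*sin(2*x). Substituting and equating the coefficients of cos(2x) and sin(2x) gives A = -7/15, B = 7/30, so f_p = -7*cos(2*x)/15 + 7*sin(2*x)/30.
General solution: f = -7*cos(2*x)/15 + 7*sin(2*x)/30 + C1*cos(x)*exp(-3*x) + C2*exp(-3*x)*sin(x).
Apply the initial conditions: f(0) = -7/15 + C1 = 3 and f'(0) = 7/15 + C2 - 3*C1 = -4. Solving gives C1 = 52/15, C2 = 89/15.

f = -7*cos(2*x)/15 + 7*sin(2*x)/30 + 52*cos(x)*exp(-3*x)/15 + 89*exp(-3*x)*sin(x)/15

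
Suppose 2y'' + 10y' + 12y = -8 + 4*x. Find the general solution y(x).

y = -17/18 + x/3 + C1*exp(-2*x) + C2*exp(-3*x)

Divide through by 2: y'' + 5y' + 6y = -4 + 2*x.
Characteristic equation r² + 5r + 6 = 0 factors as (r + 2)(r + 3) = 0, so r = -2, -3.
Hence y_h = C1*exp(-2*x) + C2*exp(-3*x).
For the particular solution try y_p = A0 + A1*x. Substituting and matching coefficients of each power of x gives A0 = -17/18, A1 = 1/3, so y_p = -17/18 + x/3.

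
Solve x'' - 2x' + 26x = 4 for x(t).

x = 2/13 + C1*cos(5*t)*exp(t) + C2*exp(t)*sin(5*t)

Characteristic equation r² - 2r + 26 = 0 has discriminant (-2)² - 4·(26) = -100 < 0, so r = 1 ± 5i.
Hence x_h = C1*cos(5*t)*exp(t) + C2*exp(t)*sin(5*t).
For the particular solution try x_p = A0. Substituting and matching coefficients of each power of t gives A0 = 2/13, so x_p = 2/13.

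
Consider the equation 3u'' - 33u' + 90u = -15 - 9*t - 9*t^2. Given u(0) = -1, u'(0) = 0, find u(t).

Divide through by 3: u'' - 11u' + 30u = -5 - 3*t - 3*t^2.
Characteristic equation r² - 11r + 30 = 0 factors as (r - 5)(r - 6) = 0, so r = 5, 6.
Hence u_h = C1*exp(5*t) + C2*exp(6*t).
For the particular solution try u_p = A0 + A1*t + A2*t^2. Substituting and matching coefficients of each power of t gives A0 = -503/2250, A1 = -13/75, A2 = -1/10, so u_p = -503/2250 - 13*t/75 - t^2/10.
General solution: u = -503/2250 - 13*t/75 - t^2/10 + C1*exp(5*t) + C2*exp(6*t).
Apply the initial conditions: u(0) = -503/2250 + C1 + C2 = -1 and u'(0) = -13/75 + 5*C1 + 6*C2 = 0. Solving gives C1 = -604/125, C2 = 73/18.

u = -503/2250 - 604*exp(5*t)/125 - 13*t/75 - t**2/10 + 73*exp(6*t)/18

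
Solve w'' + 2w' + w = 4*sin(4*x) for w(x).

w = -60*sin(4*x)/289 - 32*cos(4*x)/289 + C1*exp(-x) + C2*x*exp(-x)

Characteristic equation r² + 2r + 1 = 0 has discriminant (2)² - 4·(1) = 0, so r = -1 is a repeated root.
Hence w_h = (C1 + C2*x)*exp(-x).
Try w_p = A*cos(4*x) + B*sin(4*x). Substituting and equating the coefficients of cos(4x) and sin(4x) gives A = -32/289, B = -60/289, so w_p = -60*sin(4*x)/289 - 32*cos(4*x)/289.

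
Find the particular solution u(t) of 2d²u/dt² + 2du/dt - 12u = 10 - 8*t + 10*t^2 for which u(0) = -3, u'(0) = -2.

u = -113/108 - 41*exp(-3*t)/135 - 33*exp(2*t)/20 - 5*t**2/6 + 7*t/18

Divide through by 2: u'' + u' - 6u = 5 - 4*t + 5*t^2.
Characteristic equation r² + r - 6 = 0 factors as (r - 2)(r + 3) = 0, so r = 2, -3.
Hence u_h = C1*exp(2*t) + C2*exp(-3*t).
For the particular solution try u_p = A0 + A1*t + A2*t^2. Substituting and matching coefficients of each power of t gives A0 = -113/108, A1 = 7/18, A2 = -5/6, so u_p = -113/108 - 5*t^2/6 + 7*t/18.
General solution: u = -113/108 - 5*t^2/6 + 7*t/18 + C1*exp(2*t) + C2*exp(-3*t).
Apply the initial conditions: u(0) = -113/108 + C1 + C2 = -3 and u'(0) = 7/18 - 3*C2 + 2*C1 = -2. Solving gives C1 = -33/20, C2 = -41/135.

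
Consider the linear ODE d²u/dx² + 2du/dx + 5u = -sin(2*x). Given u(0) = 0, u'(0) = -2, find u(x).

Characteristic equation r² + 2r + 5 = 0 has discriminant (2)² - 4·(5) = -16 < 0, so r = -1 ± 2i.
Hence u_h = C1*cos(2*x)*exp(-x) + C2*exp(-x)*sin(2*x).
Try u_p = A*cos(2*x) + B*sin(2*x). Substituting and equating the coefficients of cos(2x) and sin(2x) gives A = 4/17, B = -1/17, so u_p = -sin(2*x)/17 + 4*cos(2*x)/17.
General solution: u = -sin(2*x)/17 + 4*cos(2*x)/17 + C1*cos(2*x)*exp(-x) + C2*exp(-x)*sin(2*x).
Apply the initial conditions: u(0) = 4/17 + C1 = 0 and u'(0) = -2/17 - C1 + 2*C2 = -2. Solving gives C1 = -4/17, C2 = -18/17.

u = -sin(2*x)/17 + 4*cos(2*x)/17 - 18*exp(-x)*sin(2*x)/17 - 4*cos(2*x)*exp(-x)/17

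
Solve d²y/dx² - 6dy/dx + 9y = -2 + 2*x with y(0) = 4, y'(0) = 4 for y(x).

y = -2/27 + 2*x/9 + 110*exp(3*x)/27 - 76*x*exp(3*x)/9

Characteristic equation r² - 6r + 9 = 0 has discriminant (-6)² - 4·(9) = 0, so r = 3 is a repeated root.
Hence y_h = (C1 + C2*x)*exp(3*x).
For the particular solution try y_p = A0 + A1*x. Substituting and matching coefficients of each power of x gives A0 = -2/27, A1 = 2/9, so y_p = -2/27 + 2*x/9.
General solution: y = -2/27 + 2*x/9 + C1*exp(3*x) + C2*x*exp(3*x).
Apply the initial conditions: y(0) = -2/27 + C1 = 4 and y'(0) = 2/9 + C2 + 3*C1 = 4. Solving gives C1 = 110/27, C2 = -76/9.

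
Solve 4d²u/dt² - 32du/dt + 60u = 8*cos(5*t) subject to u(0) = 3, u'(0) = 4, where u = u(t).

u = -12*exp(5*t)/5 - 4*sin(5*t)/85 - cos(5*t)/85 + 92*exp(3*t)/17

Divide through by 4: u'' - 8u' + 15u = 2*cos(5*t).
Characteristic equation r² - 8r + 15 = 0 factors as (r - 3)(r - 5) = 0, so r = 3, 5.
Hence u_h = C1*exp(3*t) + C2*exp(5*t).
Try u_p = A*cos(5*t) + B*sin(5*t). Substituting and equating the coefficients of cos(5t) and sin(5t) gives A = -1/85, B = -4/85, so u_p = -4*sin(5*t)/85 - cos(5*t)/85.
General solution: u = -4*sin(5*t)/85 - cos(5*t)/85 + C1*exp(3*t) + C2*exp(5*t).
Apply the initial conditions: u(0) = -1/85 + C1 + C2 = 3 and u'(0) = -4/17 + 3*C1 + 5*C2 = 4. Solving gives C1 = 92/17, C2 = -12/5.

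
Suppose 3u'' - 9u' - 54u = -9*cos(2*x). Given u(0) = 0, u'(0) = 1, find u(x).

Divide through by 3: u'' - 3u' - 18u = -3*cos(2*x).
Characteristic equation r² - 3r - 18 = 0 factors as (r + 3)(r - 6) = 0, so r = -3, 6.
Hence u_h = C1*exp(-3*x) + C2*exp(6*x).
Try u_p = A*cos(2*x) + B*sin(2*x). Substituting and equating the coefficients of cos(2x) and sin(2x) gives A = 33/260, B = 9/260, so u_p = 9*sin(2*x)/260 + 33*cos(2*x)/260.
General solution: u = 9*sin(2*x)/260 + 33*cos(2*x)/260 + C1*exp(-3*x) + C2*exp(6*x).
Apply the initial conditions: u(0) = 33/260 + C1 + C2 = 0 and u'(0) = 9/130 - 3*C1 + 6*C2 = 1. Solving gives C1 = -22/117, C2 = 11/180.

u = -22*exp(-3*x)/117 + 9*sin(2*x)/260 + 11*exp(6*x)/180 + 33*cos(2*x)/260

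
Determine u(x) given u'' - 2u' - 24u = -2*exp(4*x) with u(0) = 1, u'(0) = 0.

u = exp(4*x)/8 + 3*exp(6*x)/10 + 23*exp(-4*x)/40

Characteristic equation r² - 2r - 24 = 0 factors as (r + 4)(r - 6) = 0, so r = -4, 6.
Hence u_h = C1*exp(-4*x) + C2*exp(6*x).
Try u_p = A*exp(4*x). Substituting into the equation and dividing by exp(4*x) gives A = 1/8, so u_p = exp(4*x)/8.
General solution: u = exp(4*x)/8 + C1*exp(-4*x) + C2*exp(6*x).
Apply the initial conditions: u(0) = 1/8 + C1 + C2 = 1 and u'(0) = 1/2 - 4*C1 + 6*C2 = 0. Solving gives C1 = 23/40, C2 = 3/10.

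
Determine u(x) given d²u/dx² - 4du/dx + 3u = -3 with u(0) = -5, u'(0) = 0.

u = -1 - 6*exp(x) + 2*exp(3*x)

Characteristic equation r² - 4r + 3 = 0 factors as (r - 3)(r - 1) = 0, so r = 3, 1.
Hence u_h = C1*exp(3*x) + C2*exp(x).
For the particular solution try u_p = A0. Substituting and matching coefficients of each power of x gives A0 = -1, so u_p = -1.
General solution: u = -1 + C1*exp(3*x) + C2*exp(x).
Apply the initial conditions: u(0) = -1 + C1 + C2 = -5 and u'(0) = C2 + 3*C1 = 0. Solving gives C1 = 2, C2 = -6.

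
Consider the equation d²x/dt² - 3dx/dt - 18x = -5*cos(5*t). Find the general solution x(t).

x = 75*sin(5*t)/2074 + 215*cos(5*t)/2074 + C1*exp(6*t) + C2*exp(-3*t)

Characteristic equation r² - 3r - 18 = 0 factors as (r - 6)(r + 3) = 0, so r = 6, -3.
Hence x_h = C1*exp(6*t) + C2*exp(-3*t).
Try x_p = A*cos(5*t) + B*sin(5*t). Substituting and equating the coefficients of cos(5t) and sin(5t) gives A = 215/2074, B = 75/2074, so x_p = 75*sin(5*t)/2074 + 215*cos(5*t)/2074.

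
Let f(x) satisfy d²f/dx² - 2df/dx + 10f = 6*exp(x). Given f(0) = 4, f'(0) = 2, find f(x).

Characteristic equation r² - 2r + 10 = 0 has discriminant (-2)² - 4·(10) = -36 < 0, so r = 1 ± 3i.
Hence f_h = C1*cos(3*x)*exp(x) + C2*exp(x)*sin(3*x).
Try f_p = A*exp(x). Substituting into the equation and dividing by exp(x) gives A = 2/3, so f_p = 2*exp(x)/3.
General solution: f = 2*exp(x)/3 + C1*cos(3*x)*exp(x) + C2*exp(x)*sin(3*x).
Apply the initial conditions: f(0) = 2/3 + C1 = 4 and f'(0) = 2/3 + C1 + 3*C2 = 2. Solving gives C1 = 10/3, C2 = -2/3.

f = 2*exp(x)/3 - 2*exp(x)*sin(3*x)/3 + 10*cos(3*x)*exp(x)/3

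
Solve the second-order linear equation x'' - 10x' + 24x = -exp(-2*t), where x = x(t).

Characteristic equation r² - 10r + 24 = 0 factors as (r - 4)(r - 6) = 0, so r = 4, 6.
Hence x_h = C1*exp(4*t) + C2*exp(6*t).
Try x_p = A*exp(-2*t). Substituting into the equation and dividing by exp(-2*t) gives A = -1/48, so x_p = -exp(-2*t)/48.

x = -exp(-2*t)/48 + C1*exp(4*t) + C2*exp(6*t)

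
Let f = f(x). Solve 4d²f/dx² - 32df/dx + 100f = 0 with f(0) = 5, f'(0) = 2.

Divide through by 4: f'' - 8f' + 25f = 0.
Characteristic equation r² - 8r + 25 = 0 has discriminant (-8)² - 4·(25) = -36 < 0, so r = 4 ± 3i.
Hence f_h = C1*cos(3*x)*exp(4*x) + C2*exp(4*x)*sin(3*x).
Apply the initial conditions: f(0) = C1 = 5 and f'(0) = 3*C2 + 4*C1 = 2. Solving gives C1 = 5, C2 = -6.

f = -6*exp(4*x)*sin(3*x) + 5*cos(3*x)*exp(4*x)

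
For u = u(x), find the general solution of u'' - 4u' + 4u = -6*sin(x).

u = -24*cos(x)/25 - 18*sin(x)/25 + C1*exp(2*x) + C2*x*exp(2*x)

Characteristic equation r² - 4r + 4 = 0 has discriminant (-4)² - 4·(4) = 0, so r = 2 is a repeated root.
Hence u_h = (C1 + C2*x)*exp(2*x).
Try u_p = A*cos(x) + B*sin(x). Substituting and equating the coefficients of cos(x) and sin(x) gives A = -24/25, B = -18/25, so u_p = -24*cos(x)/25 - 18*sin(x)/25.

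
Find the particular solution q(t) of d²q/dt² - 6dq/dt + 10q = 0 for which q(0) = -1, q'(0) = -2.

q = exp(3*t)*sin(t) - cos(t)*exp(3*t)

Characteristic equation r² - 6r + 10 = 0 has discriminant (-6)² - 4·(10) = -4 < 0, so r = 3 ± i.
Hence q_h = C1*cos(t)*exp(3*t) + C2*exp(3*t)*sin(t).
Apply the initial conditions: q(0) = C1 = -1 and q'(0) = C2 + 3*C1 = -2. Solving gives C1 = -1, C2 = 1.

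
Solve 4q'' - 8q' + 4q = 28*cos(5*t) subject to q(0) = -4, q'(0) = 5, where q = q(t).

Divide through by 4: q'' - 2q' + q = 7*cos(5*t).
Characteristic equation r² - 2r + 1 = 0 has discriminant (-2)² - 4·(1) = 0, so r = 1 is a repeated root.
Hence q_h = (C1 + C2*t)*exp(t).
Try q_p = A*cos(5*t) + B*sin(5*t). Substituting and equating the coefficients of cos(5t) and sin(5t) gives A = -42/169, B = -35/338, so q_p = -42*cos(5*t)/169 - 35*sin(5*t)/338.
General solution: q = -42*cos(5*t)/169 - 35*sin(5*t)/338 + C1*exp(t) + C2*t*exp(t).
Apply the initial conditions: q(0) = -42/169 + C1 = -4 and q'(0) = -175/338 + C1 + C2 = 5. Solving gives C1 = -634/169, C2 = 241/26.

q = -634*exp(t)/169 - 42*cos(5*t)/169 - 35*sin(5*t)/338 + 241*t*exp(t)/26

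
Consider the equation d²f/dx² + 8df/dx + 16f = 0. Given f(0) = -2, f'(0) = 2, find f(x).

Characteristic equation r² + 8r + 16 = 0 has discriminant (8)² - 4·(16) = 0, so r = -4 is a repeated root.
Hence f_h = (C1 + C2*x)*exp(-4*x).
Apply the initial conditions: f(0) = C1 = -2 and f'(0) = C2 - 4*C1 = 2. Solving gives C1 = -2, C2 = -6.

f = -2*exp(-4*x) - 6*x*exp(-4*x)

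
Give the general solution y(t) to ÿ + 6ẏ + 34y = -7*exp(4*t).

Characteristic equation r² + 6r + 34 = 0 has discriminant (6)² - 4·(34) = -100 < 0, so r = -3 ± 5i.
Hence y_h = C1*cos(5*t)*exp(-3*t) + C2*exp(-3*t)*sin(5*t).
Try y_p = A*exp(4*t). Substituting into the equation and dividing by exp(4*t) gives A = -7/74, so y_p = -7*exp(4*t)/74.

y = -7*exp(4*t)/74 + C1*cos(5*t)*exp(-3*t) + C2*exp(-3*t)*sin(5*t)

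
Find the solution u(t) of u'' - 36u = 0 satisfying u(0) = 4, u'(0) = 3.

Characteristic equation r² - 36 = 0 factors as (r + 6)(r - 6) = 0, so r = -6, 6.
Hence u_h = C1*exp(-6*t) + C2*exp(6*t).
Apply the initial conditions: u(0) = C1 + C2 = 4 and u'(0) = -6*C1 + 6*C2 = 3. Solving gives C1 = 7/4, C2 = 9/4.

u = 7*exp(-6*t)/4 + 9*exp(6*t)/4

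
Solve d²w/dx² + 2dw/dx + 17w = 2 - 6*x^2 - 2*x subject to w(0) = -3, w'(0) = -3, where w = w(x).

w = 802/4913 - 10*x/289 - 6*x**2/17 - 15541*cos(4*x)*exp(-x)/4913 - 15055*exp(-x)*sin(4*x)/9826

Characteristic equation r² + 2r + 17 = 0 has discriminant (2)² - 4·(17) = -64 < 0, so r = -1 ± 4i.
Hence w_h = C1*cos(4*x)*exp(-x) + C2*exp(-x)*sin(4*x).
For the particular solution try w_p = A0 + A1*x + A2*x^2. Substituting and matching coefficients of each power of x gives A0 = 802/4913, A1 = -10/289, A2 = -6/17, so w_p = 802/4913 - 10*x/289 - 6*x^2/17.
General solution: w = 802/4913 - 10*x/289 - 6*x^2/17 + C1*cos(4*x)*exp(-x) + C2*exp(-x)*sin(4*x).
Apply the initial conditions: w(0) = 802/4913 + C1 = -3 and w'(0) = -10/289 - C1 + 4*C2 = -3. Solving gives C1 = -15541/4913, C2 = -15055/9826.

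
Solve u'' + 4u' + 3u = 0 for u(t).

Characteristic equation r² + 4r + 3 = 0 factors as (r + 3)(r + 1) = 0, so r = -3, -1.
Hence u_h = C1*exp(-3*t) + C2*exp(-t).

u = C1*exp(-3*t) + C2*exp(-t)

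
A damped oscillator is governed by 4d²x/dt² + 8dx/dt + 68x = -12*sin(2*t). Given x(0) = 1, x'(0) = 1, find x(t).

x = -39*sin(2*t)/185 + 12*cos(2*t)/185 + 109*exp(-t)*sin(4*t)/185 + 173*cos(4*t)*exp(-t)/185

Divide through by 4: x'' + 2x' + 17x = -3*sin(2*t).
Characteristic equation r² + 2r + 17 = 0 has discriminant (2)² - 4·(17) = -64 < 0, so r = -1 ± 4i.
Hence x_h = C1*cos(4*t)*exp(-t) + C2*exp(-t)*sin(4*t).
Try x_p = A*cos(2*t) + B*sin(2*t). Substituting and equating the coefficients of cos(2t) and sin(2t) gives A = 12/185, B = -39/185, so x_p = -39*sin(2*t)/185 + 12*cos(2*t)/185.
General solution: x = -39*sin(2*t)/185 + 12*cos(2*t)/185 + C1*cos(4*t)*exp(-t) + C2*exp(-t)*sin(4*t).
Apply the initial conditions: x(0) = 12/185 + C1 = 1 and x'(0) = -78/185 - C1 + 4*C2 = 1. Solving gives C1 = 173/185, C2 = 109/185.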